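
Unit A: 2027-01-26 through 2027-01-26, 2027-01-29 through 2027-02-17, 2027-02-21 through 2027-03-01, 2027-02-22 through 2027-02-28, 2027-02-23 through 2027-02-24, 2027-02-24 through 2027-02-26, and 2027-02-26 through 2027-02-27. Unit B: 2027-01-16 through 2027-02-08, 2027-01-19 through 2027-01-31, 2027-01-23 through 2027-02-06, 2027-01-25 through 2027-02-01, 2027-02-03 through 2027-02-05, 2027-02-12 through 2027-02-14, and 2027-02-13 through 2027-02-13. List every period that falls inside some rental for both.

2027-01-26 through 2027-01-26, 2027-01-29 through 2027-02-08, 2027-02-12 through 2027-02-14

Merge the first list: 2027-01-26 through 2027-01-26, 2027-01-29 through 2027-02-17, 2027-02-21 through 2027-03-01.
Merge the second list: 2027-01-16 through 2027-02-08, 2027-02-12 through 2027-02-14.
2027-01-26 through 2027-01-26 meets the second set on 2027-01-26 through 2027-01-26.
2027-01-29 through 2027-02-17 meets the second set on 2027-01-29 through 2027-02-08, 2027-02-12 through 2027-02-14.
2027-02-21 through 2027-03-01: no overlap with the second set.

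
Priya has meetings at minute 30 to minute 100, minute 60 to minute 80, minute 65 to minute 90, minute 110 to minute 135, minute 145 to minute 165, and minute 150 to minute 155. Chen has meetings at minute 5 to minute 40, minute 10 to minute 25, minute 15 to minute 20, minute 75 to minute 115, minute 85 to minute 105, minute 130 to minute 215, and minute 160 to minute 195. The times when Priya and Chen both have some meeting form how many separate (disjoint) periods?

A, merged: minute 30 to minute 100, minute 110 to minute 135, minute 145 to minute 165.
B, merged: minute 5 to minute 40, minute 75 to minute 115, minute 130 to minute 215.
A ∩ B = minute 30 to minute 40, minute 75 to minute 100, minute 110 to minute 115, minute 130 to minute 135, minute 145 to minute 165.
That is 5 disjoint pieces.

5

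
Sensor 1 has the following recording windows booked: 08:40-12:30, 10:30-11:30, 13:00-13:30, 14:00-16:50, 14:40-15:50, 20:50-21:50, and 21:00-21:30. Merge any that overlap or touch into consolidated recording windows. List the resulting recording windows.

10:30–11:30 overlaps/touches 08:40–12:30 → extend to 08:40–12:30.
13:00–13:30 is disjoint → start new block.
14:00–16:50 is disjoint → start new block.
14:40–15:50 overlaps/touches 14:00–16:50 → extend to 14:00–16:50.
20:50–21:50 is disjoint → start new block.
21:00–21:30 overlaps/touches 20:50–21:50 → extend to 20:50–21:50.

08:40–12:30, 13:00–13:30, 14:00–16:50, 20:50–21:50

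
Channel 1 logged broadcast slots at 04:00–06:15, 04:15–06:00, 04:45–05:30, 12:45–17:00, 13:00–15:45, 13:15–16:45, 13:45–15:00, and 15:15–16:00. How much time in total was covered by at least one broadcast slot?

Merged: 04:00–06:15, 12:45–17:00.
Lengths: 2 h 15 min + 4 h 15 min = 6 h 30 min.

6 h 30 min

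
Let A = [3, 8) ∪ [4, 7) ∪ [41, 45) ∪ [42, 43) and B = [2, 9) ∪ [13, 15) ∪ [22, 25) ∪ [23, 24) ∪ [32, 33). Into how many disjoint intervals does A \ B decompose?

1

First set merges to [3, 8), [41, 45).
Second set merges to [2, 9), [13, 15), [22, 25), [32, 33).
A \ B = [41, 45).
That is 1 disjoint piece.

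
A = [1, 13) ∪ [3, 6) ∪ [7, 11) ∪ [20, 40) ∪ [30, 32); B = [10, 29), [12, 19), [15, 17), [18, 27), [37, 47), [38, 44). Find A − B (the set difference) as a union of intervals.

[1, 10) ∪ [29, 37)

First set merges to [1, 13), [20, 40).
Second set merges to [10, 29), [37, 47).
[1, 13) with B removed leaves [1, 10).
[20, 40) with B removed leaves [29, 37).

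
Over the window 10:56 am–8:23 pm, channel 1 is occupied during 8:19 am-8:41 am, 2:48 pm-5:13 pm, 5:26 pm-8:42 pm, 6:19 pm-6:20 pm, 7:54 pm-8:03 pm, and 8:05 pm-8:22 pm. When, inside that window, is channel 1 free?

10:56 am–2:48 pm, 5:13 pm–5:26 pm

Covered (merged): 8:19 am–8:41 am, 2:48 pm–5:13 pm, 5:26 pm–8:42 pm.
Complement within 10:56 am–8:23 pm: 10:56 am–2:48 pm, 5:13 pm–5:26 pm.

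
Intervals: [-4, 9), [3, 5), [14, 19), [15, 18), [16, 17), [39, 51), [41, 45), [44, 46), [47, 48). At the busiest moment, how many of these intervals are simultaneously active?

Sweep endpoints in order; track running count of active intervals.
Peak of 3 reached at 16.

3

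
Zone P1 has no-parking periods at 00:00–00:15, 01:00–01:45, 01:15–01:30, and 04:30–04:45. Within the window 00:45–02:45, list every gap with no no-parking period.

00:45–01:00, 01:45–02:45

After merging, the occupied span is 00:00–00:15, 01:00–01:45, 04:30–04:45.
Uncovered inside 00:45–02:45: 00:45–01:00, 01:45–02:45.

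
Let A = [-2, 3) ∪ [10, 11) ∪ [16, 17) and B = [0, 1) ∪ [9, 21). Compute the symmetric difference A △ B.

[-2, 0) ∪ [1, 3) ∪ [9, 10) ∪ [11, 16) ∪ [17, 21)

Only in the first: [-2, 0), [1, 3).
Only in the second: [9, 10), [11, 16), [17, 21).
Together these are the periods covered by exactly one.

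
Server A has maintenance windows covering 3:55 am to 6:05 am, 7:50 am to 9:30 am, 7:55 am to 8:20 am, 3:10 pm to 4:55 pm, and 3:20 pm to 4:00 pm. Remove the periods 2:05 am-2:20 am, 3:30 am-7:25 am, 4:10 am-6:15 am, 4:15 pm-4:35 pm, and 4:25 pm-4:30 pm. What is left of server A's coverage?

First set merges to 3:55 am–6:05 am, 7:50 am–9:30 am, 3:10 pm–4:55 pm.
Second set merges to 2:05 am–2:20 am, 3:30 am–7:25 am, 4:15 pm–4:35 pm.
3:55 am–6:05 am: entirely removed.
7:50 am–9:30 am: nothing removed.
3:10 pm–4:55 pm \ B = 3:10 pm–4:15 pm, 4:35 pm–4:55 pm.

7:50 am–9:30 am, 3:10 pm–4:15 pm, 4:35 pm–4:55 pm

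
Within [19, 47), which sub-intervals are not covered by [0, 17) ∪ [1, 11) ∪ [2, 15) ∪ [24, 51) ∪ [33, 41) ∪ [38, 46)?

[19, 24)

Covered (merged): [0, 17), [24, 51).
Uncovered inside [19, 47): [19, 24).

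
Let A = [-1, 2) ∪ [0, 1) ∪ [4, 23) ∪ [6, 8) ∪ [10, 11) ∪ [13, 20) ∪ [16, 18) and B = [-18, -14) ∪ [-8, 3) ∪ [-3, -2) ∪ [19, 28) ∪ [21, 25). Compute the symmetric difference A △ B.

Merge the first list: [-1, 2), [4, 23).
Merge the second list: [-18, -14), [-8, 3), [19, 28).
Only in the first: [4, 19).
Only in the second: [-18, -14), [-8, -1), [2, 3), [23, 28).
Together these are the periods covered by exactly one.

[-18, -14) ∪ [-8, -1) ∪ [2, 3) ∪ [4, 19) ∪ [23, 28)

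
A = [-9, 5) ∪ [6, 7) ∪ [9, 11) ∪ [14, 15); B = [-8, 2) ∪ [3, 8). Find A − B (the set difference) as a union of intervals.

[-9, 5) \ B = [-9, -8), [2, 3).
[6, 7): entirely removed.
[9, 11): nothing removed.
[14, 15): nothing removed.

[-9, -8) ∪ [2, 3) ∪ [9, 11) ∪ [14, 15)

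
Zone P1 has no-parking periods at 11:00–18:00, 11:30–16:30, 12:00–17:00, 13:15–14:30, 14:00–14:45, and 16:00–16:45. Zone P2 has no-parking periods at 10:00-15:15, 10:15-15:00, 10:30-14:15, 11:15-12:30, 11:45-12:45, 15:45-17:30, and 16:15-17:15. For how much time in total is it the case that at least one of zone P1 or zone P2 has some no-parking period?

8 h

Merge the first list: 11:00-18:00.
Merge the second list: 10:00-15:15, 15:45-17:30.
A ∪ B = 10:00-18:00.
Total: 8 h.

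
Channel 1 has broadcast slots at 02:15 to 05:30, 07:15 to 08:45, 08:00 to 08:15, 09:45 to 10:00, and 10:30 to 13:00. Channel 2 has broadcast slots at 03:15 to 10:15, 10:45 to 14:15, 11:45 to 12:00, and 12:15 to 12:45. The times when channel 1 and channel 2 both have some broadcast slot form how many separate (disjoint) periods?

First set merges to 02:15-05:30, 07:15-08:45, 09:45-10:00, 10:30-13:00.
Second set merges to 03:15-10:15, 10:45-14:15.
A ∩ B = 03:15-05:30, 07:15-08:45, 09:45-10:00, 10:45-13:00.
That is 4 disjoint pieces.

4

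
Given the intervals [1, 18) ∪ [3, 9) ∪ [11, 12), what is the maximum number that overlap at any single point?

Walk the sorted start/end points keeping a running depth.
The depth first hits 2 at 3.

2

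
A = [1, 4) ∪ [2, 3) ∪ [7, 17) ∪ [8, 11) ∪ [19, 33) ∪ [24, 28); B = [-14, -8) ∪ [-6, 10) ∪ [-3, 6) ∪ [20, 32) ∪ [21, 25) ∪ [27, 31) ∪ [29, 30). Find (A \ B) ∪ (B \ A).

[-14, -8) ∪ [-6, 1) ∪ [4, 7) ∪ [10, 17) ∪ [19, 20) ∪ [32, 33)

A, merged: [1, 4), [7, 17), [19, 33).
B, merged: [-14, -8), [-6, 10), [20, 32).
Only in the first: [10, 17), [19, 20), [32, 33).
Only in the second: [-14, -8), [-6, 1), [4, 7).
Together these are the periods covered by exactly one.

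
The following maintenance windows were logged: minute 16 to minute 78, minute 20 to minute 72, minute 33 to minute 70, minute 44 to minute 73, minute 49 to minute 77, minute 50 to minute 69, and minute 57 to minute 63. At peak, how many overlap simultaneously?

7

Walk the sorted start/end points keeping a running depth.
The depth first hits 7 at minute 57.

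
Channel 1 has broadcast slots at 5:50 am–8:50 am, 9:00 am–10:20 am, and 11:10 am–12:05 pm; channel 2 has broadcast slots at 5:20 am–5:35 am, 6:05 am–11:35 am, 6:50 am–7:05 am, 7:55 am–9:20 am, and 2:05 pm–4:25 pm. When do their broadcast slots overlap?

6:05 am-8:50 am, 9:00 am-10:20 am, 11:10 am-11:35 am

B, merged: 5:20 am-5:35 am, 6:05 am-11:35 am, 2:05 pm-4:25 pm.
5:50 am-8:50 am overlaps B on 6:05 am-8:50 am.
9:00 am-10:20 am overlaps B on 9:00 am-10:20 am.
11:10 am-12:05 pm overlaps B on 11:10 am-11:35 am.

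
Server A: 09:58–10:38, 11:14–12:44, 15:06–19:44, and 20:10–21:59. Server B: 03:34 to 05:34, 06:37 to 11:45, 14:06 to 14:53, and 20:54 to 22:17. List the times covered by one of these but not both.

Only in the first: 11:45–12:44, 15:06–19:44, 20:10–20:54.
Only in the second: 03:34–05:34, 06:37–09:58, 10:38–11:14, 14:06–14:53, 21:59–22:17.
Together these are the periods covered by exactly one.

03:34–05:34, 06:37–09:58, 10:38–11:14, 11:45–12:44, 14:06–14:53, 15:06–19:44, 20:10–20:54, 21:59–22:17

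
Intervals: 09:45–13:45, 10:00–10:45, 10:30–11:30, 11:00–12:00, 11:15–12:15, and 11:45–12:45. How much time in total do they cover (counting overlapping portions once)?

Merged: 09:45–13:45.
Length: 4 h.

4 h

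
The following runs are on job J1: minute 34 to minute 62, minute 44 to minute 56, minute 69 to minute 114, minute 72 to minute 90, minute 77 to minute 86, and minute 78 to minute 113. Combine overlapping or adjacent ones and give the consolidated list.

minute 34 to minute 62, minute 69 to minute 114

minute 44 to minute 56 overlaps/touches minute 34 to minute 62 → extend to minute 34 to minute 62.
minute 69 to minute 114 is disjoint → start new block.
minute 72 to minute 90 overlaps/touches minute 69 to minute 114 → extend to minute 69 to minute 114.
minute 77 to minute 86 overlaps/touches minute 69 to minute 114 → extend to minute 69 to minute 114.
minute 78 to minute 113 overlaps/touches minute 69 to minute 114 → extend to minute 69 to minute 114.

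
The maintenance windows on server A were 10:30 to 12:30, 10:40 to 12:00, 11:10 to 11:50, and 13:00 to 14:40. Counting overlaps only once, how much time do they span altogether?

Merged: 10:30-12:30, 13:00-14:40.
Lengths: 2 h + 1 h 40 min = 3 h 40 min.

3 h 40 min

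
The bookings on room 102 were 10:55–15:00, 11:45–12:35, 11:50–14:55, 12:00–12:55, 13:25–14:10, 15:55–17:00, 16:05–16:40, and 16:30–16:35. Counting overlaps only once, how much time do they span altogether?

Merged: 10:55–15:00, 15:55–17:00.
Lengths: 4 h 5 min + 1 h 5 min = 5 h 10 min.

5 h 10 min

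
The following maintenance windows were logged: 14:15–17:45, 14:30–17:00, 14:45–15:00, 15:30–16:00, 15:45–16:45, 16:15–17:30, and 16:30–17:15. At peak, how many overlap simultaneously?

5

At 16:30, 5 of the intervals are simultaneously active.
No point has more.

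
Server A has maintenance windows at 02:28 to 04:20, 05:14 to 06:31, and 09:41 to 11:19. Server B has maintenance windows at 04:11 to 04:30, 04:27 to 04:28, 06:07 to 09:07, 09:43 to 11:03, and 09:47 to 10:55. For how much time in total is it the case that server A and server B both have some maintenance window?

1 h 53 min

B, merged: 04:11–04:30, 06:07–09:07, 09:43–11:03.
A ∩ B = 04:11–04:20, 06:07–06:31, 09:43–11:03.
Total: 9 min + 24 min + 1 h 20 min = 1 h 53 min.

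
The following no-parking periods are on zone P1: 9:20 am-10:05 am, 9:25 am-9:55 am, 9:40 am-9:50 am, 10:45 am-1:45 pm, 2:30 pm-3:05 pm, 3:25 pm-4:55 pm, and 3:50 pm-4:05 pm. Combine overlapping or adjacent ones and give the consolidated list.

9:25 am–9:55 am overlaps/touches 9:20 am–10:05 am → extend to 9:20 am–10:05 am.
9:40 am–9:50 am overlaps/touches 9:20 am–10:05 am → extend to 9:20 am–10:05 am.
10:45 am–1:45 pm is disjoint → start new block.
2:30 pm–3:05 pm is disjoint → start new block.
3:25 pm–4:55 pm is disjoint → start new block.
3:50 pm–4:05 pm overlaps/touches 3:25 pm–4:55 pm → extend to 3:25 pm–4:55 pm.

9:20 am–10:05 am, 10:45 am–1:45 pm, 2:30 pm–3:05 pm, 3:25 pm–4:55 pm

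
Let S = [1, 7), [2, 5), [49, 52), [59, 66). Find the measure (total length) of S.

16

Merged: [1, 7), [49, 52), [59, 66).
Lengths: 6 + 3 + 7 = 16.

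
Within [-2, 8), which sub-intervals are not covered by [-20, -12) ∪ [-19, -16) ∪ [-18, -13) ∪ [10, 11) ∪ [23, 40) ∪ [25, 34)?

The merged coverage is [-20, -12), [10, 11), [23, 40).
Complement within [-2, 8): [-2, 8).

[-2, 8)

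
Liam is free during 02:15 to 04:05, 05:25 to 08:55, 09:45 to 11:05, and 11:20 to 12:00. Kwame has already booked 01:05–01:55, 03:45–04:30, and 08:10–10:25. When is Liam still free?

02:15–03:45, 05:25–08:10, 10:25–11:05, 11:20–12:00

02:15–04:05 minus B → 02:15–03:45.
05:25–08:55 minus B → 05:25–08:10.
09:45–11:05 minus B → 10:25–11:05.
11:20–12:00: no B overlap → unchanged.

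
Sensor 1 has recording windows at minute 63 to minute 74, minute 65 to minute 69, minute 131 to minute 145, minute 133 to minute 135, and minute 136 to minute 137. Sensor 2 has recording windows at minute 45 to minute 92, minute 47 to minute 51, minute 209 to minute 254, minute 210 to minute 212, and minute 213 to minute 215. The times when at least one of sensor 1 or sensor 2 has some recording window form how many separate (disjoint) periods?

3

First set merges to minute 63 to minute 74, minute 131 to minute 145.
Second set merges to minute 45 to minute 92, minute 209 to minute 254.
A ∪ B = minute 45 to minute 92, minute 131 to minute 145, minute 209 to minute 254.
That is 3 disjoint pieces.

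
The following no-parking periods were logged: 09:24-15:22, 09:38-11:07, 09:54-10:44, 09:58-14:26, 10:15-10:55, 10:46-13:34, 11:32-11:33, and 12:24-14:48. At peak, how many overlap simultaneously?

5

Sweep endpoints in order; track running count of active intervals.
Peak of 5 reached at 10:15.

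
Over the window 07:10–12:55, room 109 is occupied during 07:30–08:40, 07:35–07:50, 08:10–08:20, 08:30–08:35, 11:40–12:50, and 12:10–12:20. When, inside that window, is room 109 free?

07:10–07:30, 08:40–11:40, 12:50–12:55

After merging, the occupied span is 07:30–08:40, 11:40–12:50.
Gaps within 07:10–12:55: 07:10–07:30, 08:40–11:40, 12:50–12:55.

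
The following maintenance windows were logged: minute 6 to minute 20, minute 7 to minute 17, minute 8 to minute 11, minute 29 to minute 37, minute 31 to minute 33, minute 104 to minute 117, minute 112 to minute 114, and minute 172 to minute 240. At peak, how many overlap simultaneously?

Walk the sorted start/end points keeping a running depth.
The depth first hits 3 at minute 8.

3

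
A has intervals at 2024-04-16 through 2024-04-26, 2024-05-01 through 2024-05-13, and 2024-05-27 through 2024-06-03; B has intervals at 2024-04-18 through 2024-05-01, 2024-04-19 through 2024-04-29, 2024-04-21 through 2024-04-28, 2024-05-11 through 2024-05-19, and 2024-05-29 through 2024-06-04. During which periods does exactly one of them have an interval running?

2024-04-16 through 2024-04-17, 2024-04-27 through 2024-04-30, 2024-05-02 through 2024-05-10, 2024-05-14 through 2024-05-19, 2024-05-27 through 2024-05-28, 2024-06-04 through 2024-06-04

B, merged: 2024-04-18 through 2024-05-01, 2024-05-11 through 2024-05-19, 2024-05-29 through 2024-06-04.
A \ B = 2024-04-16 through 2024-04-17, 2024-05-02 through 2024-05-10, 2024-05-27 through 2024-05-28.
B \ A = 2024-04-27 through 2024-04-30, 2024-05-14 through 2024-05-19, 2024-06-04 through 2024-06-04.
Union of the two gives the symmetric difference.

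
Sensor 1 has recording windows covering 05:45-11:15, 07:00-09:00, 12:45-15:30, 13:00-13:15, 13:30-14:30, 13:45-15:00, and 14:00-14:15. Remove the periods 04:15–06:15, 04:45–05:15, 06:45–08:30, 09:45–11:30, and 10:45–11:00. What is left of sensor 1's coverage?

06:15–06:45, 08:30–09:45, 12:45–15:30

Merge the first list: 05:45–11:15, 12:45–15:30.
Merge the second list: 04:15–06:15, 06:45–08:30, 09:45–11:30.
05:45–11:15 \ B = 06:15–06:45, 08:30–09:45.
12:45–15:30: nothing removed.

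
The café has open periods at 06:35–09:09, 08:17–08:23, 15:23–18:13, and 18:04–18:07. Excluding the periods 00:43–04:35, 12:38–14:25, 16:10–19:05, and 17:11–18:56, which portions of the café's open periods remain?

06:35–09:09, 15:23–16:10

A, merged: 06:35–09:09, 15:23–18:13.
B, merged: 00:43–04:35, 12:38–14:25, 16:10–19:05.
06:35–09:09 is untouched.
15:23–18:13 with B removed leaves 15:23–16:10.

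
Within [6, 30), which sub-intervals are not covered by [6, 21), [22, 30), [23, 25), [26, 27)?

The merged coverage is [6, 21), [22, 30).
Uncovered inside [6, 30): [21, 22).

[21, 22)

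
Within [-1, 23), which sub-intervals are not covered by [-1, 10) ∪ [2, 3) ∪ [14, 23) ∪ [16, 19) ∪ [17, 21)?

[10, 14)

The merged coverage is [-1, 10), [14, 23).
Complement within [-1, 23): [10, 14).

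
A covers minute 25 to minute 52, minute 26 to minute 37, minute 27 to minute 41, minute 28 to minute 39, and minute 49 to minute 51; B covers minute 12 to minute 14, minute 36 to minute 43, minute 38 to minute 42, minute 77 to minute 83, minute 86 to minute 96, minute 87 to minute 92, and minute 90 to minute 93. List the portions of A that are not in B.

Merge the first list: minute 25 to minute 52.
Merge the second list: minute 12 to minute 14, minute 36 to minute 43, minute 77 to minute 83, minute 86 to minute 96.
minute 25 to minute 52 \ B = minute 25 to minute 36, minute 43 to minute 52.

minute 25 to minute 36, minute 43 to minute 52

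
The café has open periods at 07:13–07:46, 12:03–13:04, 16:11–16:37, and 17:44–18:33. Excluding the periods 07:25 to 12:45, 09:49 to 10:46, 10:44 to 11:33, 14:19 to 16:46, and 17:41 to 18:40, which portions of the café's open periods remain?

Second set merges to 07:25–12:45, 14:19–16:46, 17:41–18:40.
07:13–07:46 with B removed leaves 07:13–07:25.
12:03–13:04 with B removed leaves 12:45–13:04.
16:11–16:37 lies entirely inside B → drops out.
17:44–18:33 lies entirely inside B → drops out.

07:13–07:25, 12:45–13:04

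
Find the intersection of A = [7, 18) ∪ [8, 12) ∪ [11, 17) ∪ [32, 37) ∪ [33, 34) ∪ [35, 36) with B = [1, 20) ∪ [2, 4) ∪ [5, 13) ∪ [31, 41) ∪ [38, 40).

Merge the first list: [7, 18), [32, 37).
Merge the second list: [1, 20), [31, 41).
[7, 18) meets the second set on [7, 18).
[32, 37) meets the second set on [32, 37).

[7, 18) ∪ [32, 37)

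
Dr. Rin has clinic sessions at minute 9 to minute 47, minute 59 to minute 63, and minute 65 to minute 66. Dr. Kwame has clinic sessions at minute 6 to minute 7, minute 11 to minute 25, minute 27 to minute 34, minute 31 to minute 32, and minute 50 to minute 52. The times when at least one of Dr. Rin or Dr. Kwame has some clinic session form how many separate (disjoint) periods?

Merge the second list: minute 6 to minute 7, minute 11 to minute 25, minute 27 to minute 34, minute 50 to minute 52.
A ∪ B = minute 6 to minute 7, minute 9 to minute 47, minute 50 to minute 52, minute 59 to minute 63, minute 65 to minute 66.
That is 5 disjoint pieces.

5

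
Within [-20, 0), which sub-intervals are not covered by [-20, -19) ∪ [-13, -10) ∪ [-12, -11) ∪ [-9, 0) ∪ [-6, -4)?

[-19, -13) ∪ [-10, -9)

The merged coverage is [-20, -19), [-13, -10), [-9, 0).
Uncovered inside [-20, 0): [-19, -13), [-10, -9).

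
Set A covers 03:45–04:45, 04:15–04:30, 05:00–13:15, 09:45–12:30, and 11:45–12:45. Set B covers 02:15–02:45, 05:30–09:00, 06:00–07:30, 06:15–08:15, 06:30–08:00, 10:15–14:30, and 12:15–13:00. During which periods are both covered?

05:30–09:00, 10:15–13:15

First set merges to 03:45–04:45, 05:00–13:15.
Second set merges to 02:15–02:45, 05:30–09:00, 10:15–14:30.
03:45–04:45 falls entirely outside B.
05:00–13:15 overlaps B on 05:30–09:00, 10:15–13:15.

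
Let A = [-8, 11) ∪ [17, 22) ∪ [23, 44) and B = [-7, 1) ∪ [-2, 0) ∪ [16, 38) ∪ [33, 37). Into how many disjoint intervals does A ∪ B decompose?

2

Second set merges to [-7, 1), [16, 38).
A ∪ B = [-8, 11), [16, 44).
That is 2 disjoint pieces.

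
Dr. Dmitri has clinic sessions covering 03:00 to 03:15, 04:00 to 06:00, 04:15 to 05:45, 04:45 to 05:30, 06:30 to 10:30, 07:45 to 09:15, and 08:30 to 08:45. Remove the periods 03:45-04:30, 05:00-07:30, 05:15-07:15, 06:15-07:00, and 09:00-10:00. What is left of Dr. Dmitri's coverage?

03:00–03:15, 04:30–05:00, 07:30–09:00, 10:00–10:30

A, merged: 03:00–03:15, 04:00–06:00, 06:30–10:30.
B, merged: 03:45–04:30, 05:00–07:30, 09:00–10:00.
03:00–03:15 is untouched.
04:00–06:00 with B removed leaves 04:30–05:00.
06:30–10:30 with B removed leaves 07:30–09:00, 10:00–10:30.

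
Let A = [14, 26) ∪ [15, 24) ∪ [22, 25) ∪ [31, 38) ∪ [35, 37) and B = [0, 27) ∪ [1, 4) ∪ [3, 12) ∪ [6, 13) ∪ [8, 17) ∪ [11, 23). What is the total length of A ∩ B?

12

A, merged: [14, 26), [31, 38).
B, merged: [0, 27).
A ∩ B = [14, 26).
Total: 12.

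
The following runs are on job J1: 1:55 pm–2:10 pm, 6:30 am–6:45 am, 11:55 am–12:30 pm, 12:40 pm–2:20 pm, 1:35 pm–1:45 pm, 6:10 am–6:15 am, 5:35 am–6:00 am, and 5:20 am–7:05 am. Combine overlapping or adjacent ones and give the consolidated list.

5:20 am–7:05 am, 11:55 am–12:30 pm, 12:40 pm–2:20 pm

Sort by start: 5:20 am–7:05 am, 5:35 am–6:00 am, 6:10 am–6:15 am, 6:30 am–6:45 am, 11:55 am–12:30 pm, 12:40 pm–2:20 pm, 1:35 pm–1:45 pm, 1:55 pm–2:10 pm.
5:35 am–6:00 am overlaps/touches 5:20 am–7:05 am → extend to 5:20 am–7:05 am.
6:10 am–6:15 am overlaps/touches 5:20 am–7:05 am → extend to 5:20 am–7:05 am.
6:30 am–6:45 am overlaps/touches 5:20 am–7:05 am → extend to 5:20 am–7:05 am.
11:55 am–12:30 pm is disjoint → start new block.
12:40 pm–2:20 pm is disjoint → start new block.
1:35 pm–1:45 pm overlaps/touches 12:40 pm–2:20 pm → extend to 12:40 pm–2:20 pm.
1:55 pm–2:10 pm overlaps/touches 12:40 pm–2:20 pm → extend to 12:40 pm–2:20 pm.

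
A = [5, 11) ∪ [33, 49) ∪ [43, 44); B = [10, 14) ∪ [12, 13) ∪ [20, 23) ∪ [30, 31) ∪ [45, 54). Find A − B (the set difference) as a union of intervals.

[5, 10) ∪ [33, 45)

First set merges to [5, 11), [33, 49).
Second set merges to [10, 14), [20, 23), [30, 31), [45, 54).
[5, 11) with B removed leaves [5, 10).
[33, 49) with B removed leaves [33, 45).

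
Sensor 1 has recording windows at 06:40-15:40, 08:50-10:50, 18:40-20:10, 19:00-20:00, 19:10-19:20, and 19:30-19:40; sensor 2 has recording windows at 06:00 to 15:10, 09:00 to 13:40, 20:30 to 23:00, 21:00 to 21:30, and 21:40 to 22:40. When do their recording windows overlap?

06:40–15:10

Merge the first list: 06:40–15:40, 18:40–20:10.
Merge the second list: 06:00–15:10, 20:30–23:00.
06:40–15:40 ∩ B → 06:40–15:10.
18:40–20:10 meets no B interval.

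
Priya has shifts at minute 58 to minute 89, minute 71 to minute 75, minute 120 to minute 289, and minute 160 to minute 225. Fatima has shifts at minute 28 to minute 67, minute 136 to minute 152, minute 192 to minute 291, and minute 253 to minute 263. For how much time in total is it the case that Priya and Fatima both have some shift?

122 minutes

A, merged: minute 58 to minute 89, minute 120 to minute 289.
B, merged: minute 28 to minute 67, minute 136 to minute 152, minute 192 to minute 291.
A ∩ B = minute 58 to minute 67, minute 136 to minute 152, minute 192 to minute 289.
Total: 9 minutes + 16 minutes + 97 minutes = 122 minutes.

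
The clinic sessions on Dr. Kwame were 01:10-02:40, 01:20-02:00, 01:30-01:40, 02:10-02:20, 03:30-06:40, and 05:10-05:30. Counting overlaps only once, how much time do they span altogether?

4 h 40 min

Merged: 01:10–02:40, 03:30–06:40.
Lengths: 1 h 30 min + 3 h 10 min = 4 h 40 min.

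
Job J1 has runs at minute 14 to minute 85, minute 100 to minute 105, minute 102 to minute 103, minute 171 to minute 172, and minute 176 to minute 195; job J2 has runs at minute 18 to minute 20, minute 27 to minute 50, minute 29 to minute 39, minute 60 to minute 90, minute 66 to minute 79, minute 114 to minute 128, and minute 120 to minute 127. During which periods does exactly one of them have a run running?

A, merged: minute 14 to minute 85, minute 100 to minute 105, minute 171 to minute 172, minute 176 to minute 195.
B, merged: minute 18 to minute 20, minute 27 to minute 50, minute 60 to minute 90, minute 114 to minute 128.
A \ B = minute 14 to minute 18, minute 20 to minute 27, minute 50 to minute 60, minute 100 to minute 105, minute 171 to minute 172, minute 176 to minute 195.
B \ A = minute 85 to minute 90, minute 114 to minute 128.
Union of the two gives the symmetric difference.

minute 14 to minute 18, minute 20 to minute 27, minute 50 to minute 60, minute 85 to minute 90, minute 100 to minute 105, minute 114 to minute 128, minute 171 to minute 172, minute 176 to minute 195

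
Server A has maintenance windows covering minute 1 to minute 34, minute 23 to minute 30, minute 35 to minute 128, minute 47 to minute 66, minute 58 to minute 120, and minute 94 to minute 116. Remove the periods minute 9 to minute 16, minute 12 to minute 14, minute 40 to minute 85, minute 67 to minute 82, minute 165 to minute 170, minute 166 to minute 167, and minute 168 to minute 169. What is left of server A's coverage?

A, merged: minute 1 to minute 34, minute 35 to minute 128.
B, merged: minute 9 to minute 16, minute 40 to minute 85, minute 165 to minute 170.
minute 1 to minute 34 with B removed leaves minute 1 to minute 9, minute 16 to minute 34.
minute 35 to minute 128 with B removed leaves minute 35 to minute 40, minute 85 to minute 128.

minute 1 to minute 9, minute 16 to minute 34, minute 35 to minute 40, minute 85 to minute 128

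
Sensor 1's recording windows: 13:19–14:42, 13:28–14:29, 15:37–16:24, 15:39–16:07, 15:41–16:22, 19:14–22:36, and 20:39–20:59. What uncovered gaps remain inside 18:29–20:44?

The merged coverage is 13:19–14:42, 15:37–16:24, 19:14–22:36.
Complement within 18:29–20:44: 18:29–19:14.

18:29–19:14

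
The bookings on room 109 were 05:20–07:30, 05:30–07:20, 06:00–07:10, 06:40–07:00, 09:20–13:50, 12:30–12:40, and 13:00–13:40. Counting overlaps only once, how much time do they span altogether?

6 h 40 min

Merged: 05:20–07:30, 09:20–13:50.
Lengths: 2 h 10 min + 4 h 30 min = 6 h 40 min.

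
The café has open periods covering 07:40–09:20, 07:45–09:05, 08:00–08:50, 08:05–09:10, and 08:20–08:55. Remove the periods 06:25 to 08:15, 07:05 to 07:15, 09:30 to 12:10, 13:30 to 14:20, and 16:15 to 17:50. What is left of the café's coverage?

08:15–09:20

Merge the first list: 07:40–09:20.
Merge the second list: 06:25–08:15, 09:30–12:10, 13:30–14:20, 16:15–17:50.
07:40–09:20 minus B → 08:15–09:20.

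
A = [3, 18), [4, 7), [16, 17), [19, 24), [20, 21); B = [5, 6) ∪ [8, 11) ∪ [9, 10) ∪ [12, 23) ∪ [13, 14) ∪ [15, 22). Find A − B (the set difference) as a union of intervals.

A, merged: [3, 18), [19, 24).
B, merged: [5, 6), [8, 11), [12, 23).
[3, 18) with B removed leaves [3, 5), [6, 8), [11, 12).
[19, 24) with B removed leaves [23, 24).

[3, 5) ∪ [6, 8) ∪ [11, 12) ∪ [23, 24)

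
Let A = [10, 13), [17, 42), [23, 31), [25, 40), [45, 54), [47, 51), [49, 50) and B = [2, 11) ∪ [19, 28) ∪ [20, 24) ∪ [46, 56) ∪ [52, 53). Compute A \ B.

[11, 13) ∪ [17, 19) ∪ [28, 42) ∪ [45, 46)

A, merged: [10, 13), [17, 42), [45, 54).
B, merged: [2, 11), [19, 28), [46, 56).
[10, 13) minus B → [11, 13).
[17, 42) minus B → [17, 19), [28, 42).
[45, 54) minus B → [45, 46).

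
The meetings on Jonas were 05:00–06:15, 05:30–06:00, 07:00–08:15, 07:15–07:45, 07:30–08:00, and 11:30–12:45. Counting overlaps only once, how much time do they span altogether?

3 h 45 min

Merged: 05:00–06:15, 07:00–08:15, 11:30–12:45.
Lengths: 1 h 15 min + 1 h 15 min + 1 h 15 min = 3 h 45 min.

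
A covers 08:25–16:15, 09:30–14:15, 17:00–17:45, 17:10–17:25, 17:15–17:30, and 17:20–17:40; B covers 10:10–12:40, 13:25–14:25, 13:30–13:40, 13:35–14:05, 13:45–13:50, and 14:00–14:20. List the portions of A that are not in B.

Merge the first list: 08:25–16:15, 17:00–17:45.
Merge the second list: 10:10–12:40, 13:25–14:25.
08:25–16:15 minus B → 08:25–10:10, 12:40–13:25, 14:25–16:15.
17:00–17:45: no B overlap → unchanged.

08:25–10:10, 12:40–13:25, 14:25–16:15, 17:00–17:45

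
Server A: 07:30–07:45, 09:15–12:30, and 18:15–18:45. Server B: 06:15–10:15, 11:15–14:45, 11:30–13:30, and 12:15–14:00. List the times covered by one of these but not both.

06:15-07:30, 07:45-09:15, 10:15-11:15, 12:30-14:45, 18:15-18:45

Merge the second list: 06:15-10:15, 11:15-14:45.
Only in the first: 10:15-11:15, 18:15-18:45.
Only in the second: 06:15-07:30, 07:45-09:15, 12:30-14:45.
Together these are the periods covered by exactly one.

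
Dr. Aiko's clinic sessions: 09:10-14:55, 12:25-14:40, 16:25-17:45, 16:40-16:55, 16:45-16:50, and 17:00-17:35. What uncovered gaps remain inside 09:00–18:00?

09:00–09:10, 14:55–16:25, 17:45–18:00

After merging, the occupied span is 09:10–14:55, 16:25–17:45.
Gaps within 09:00–18:00: 09:00–09:10, 14:55–16:25, 17:45–18:00.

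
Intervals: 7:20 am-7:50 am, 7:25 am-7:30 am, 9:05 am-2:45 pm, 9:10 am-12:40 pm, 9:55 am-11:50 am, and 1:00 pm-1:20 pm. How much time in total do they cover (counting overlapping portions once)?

6 h 10 min

Merged: 7:20 am-7:50 am, 9:05 am-2:45 pm.
Lengths: 30 min + 5 h 40 min = 6 h 10 min.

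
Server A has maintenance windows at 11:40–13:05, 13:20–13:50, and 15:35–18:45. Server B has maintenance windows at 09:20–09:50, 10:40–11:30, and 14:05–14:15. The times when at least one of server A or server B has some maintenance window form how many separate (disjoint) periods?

A ∪ B = 09:20–09:50, 10:40–11:30, 11:40–13:05, 13:20–13:50, 14:05–14:15, 15:35–18:45.
That is 6 disjoint pieces.

6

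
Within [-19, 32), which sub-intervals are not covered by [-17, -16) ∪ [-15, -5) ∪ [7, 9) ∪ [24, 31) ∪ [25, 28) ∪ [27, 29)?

[-19, -17) ∪ [-16, -15) ∪ [-5, 7) ∪ [9, 24) ∪ [31, 32)

The merged coverage is [-17, -16), [-15, -5), [7, 9), [24, 31).
Complement within [-19, 32): [-19, -17), [-16, -15), [-5, 7), [9, 24), [31, 32).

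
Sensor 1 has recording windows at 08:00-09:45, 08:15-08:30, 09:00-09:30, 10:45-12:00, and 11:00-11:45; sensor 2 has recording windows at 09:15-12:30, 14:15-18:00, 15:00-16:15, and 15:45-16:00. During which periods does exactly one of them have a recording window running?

A, merged: 08:00–09:45, 10:45–12:00.
B, merged: 09:15–12:30, 14:15–18:00.
Only in the first: 08:00–09:15.
Only in the second: 09:45–10:45, 12:00–12:30, 14:15–18:00.
Together these are the periods covered by exactly one.

08:00–09:15, 09:45–10:45, 12:00–12:30, 14:15–18:00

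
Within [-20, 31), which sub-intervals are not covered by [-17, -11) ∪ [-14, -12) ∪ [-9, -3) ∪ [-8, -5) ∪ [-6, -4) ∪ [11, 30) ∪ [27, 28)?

The merged coverage is [-17, -11), [-9, -3), [11, 30).
Gaps within [-20, 31): [-20, -17), [-11, -9), [-3, 11), [30, 31).

[-20, -17) ∪ [-11, -9) ∪ [-3, 11) ∪ [30, 31)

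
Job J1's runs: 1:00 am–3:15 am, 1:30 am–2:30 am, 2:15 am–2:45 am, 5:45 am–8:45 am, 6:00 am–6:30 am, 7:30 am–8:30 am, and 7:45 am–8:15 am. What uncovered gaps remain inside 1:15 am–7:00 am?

Covered (merged): 1:00 am–3:15 am, 5:45 am–8:45 am.
Complement within 1:15 am–7:00 am: 3:15 am–5:45 am.

3:15 am–5:45 am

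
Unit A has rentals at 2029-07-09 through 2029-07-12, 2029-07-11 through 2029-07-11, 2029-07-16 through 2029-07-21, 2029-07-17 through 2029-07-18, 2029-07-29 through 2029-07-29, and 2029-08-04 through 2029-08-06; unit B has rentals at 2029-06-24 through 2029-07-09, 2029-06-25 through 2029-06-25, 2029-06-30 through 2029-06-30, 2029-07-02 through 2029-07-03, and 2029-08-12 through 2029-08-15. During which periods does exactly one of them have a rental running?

A, merged: 2029-07-09 through 2029-07-12, 2029-07-16 through 2029-07-21, 2029-07-29 through 2029-07-29, 2029-08-04 through 2029-08-06.
B, merged: 2029-06-24 through 2029-07-09, 2029-08-12 through 2029-08-15.
A \ B = 2029-07-10 through 2029-07-12, 2029-07-16 through 2029-07-21, 2029-07-29 through 2029-07-29, 2029-08-04 through 2029-08-06.
B \ A = 2029-06-24 through 2029-07-08, 2029-08-12 through 2029-08-15.
Union of the two gives the symmetric difference.

2029-06-24 through 2029-07-08, 2029-07-10 through 2029-07-12, 2029-07-16 through 2029-07-21, 2029-07-29 through 2029-07-29, 2029-08-04 through 2029-08-06, 2029-08-12 through 2029-08-15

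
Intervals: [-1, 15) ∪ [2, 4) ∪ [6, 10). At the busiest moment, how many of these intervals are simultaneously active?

2

Sweep endpoints in order; track running count of active intervals.
Peak of 2 reached at 2.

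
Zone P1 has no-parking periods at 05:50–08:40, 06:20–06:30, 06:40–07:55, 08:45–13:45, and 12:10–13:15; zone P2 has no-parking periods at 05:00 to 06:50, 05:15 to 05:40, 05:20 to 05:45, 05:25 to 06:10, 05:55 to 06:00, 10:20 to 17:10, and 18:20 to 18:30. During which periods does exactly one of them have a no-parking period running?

05:00–05:50, 06:50–08:40, 08:45–10:20, 13:45–17:10, 18:20–18:30

A, merged: 05:50–08:40, 08:45–13:45.
B, merged: 05:00–06:50, 10:20–17:10, 18:20–18:30.
A but not B: 06:50–08:40, 08:45–10:20.
B but not A: 05:00–05:50, 13:45–17:10, 18:20–18:30.
Combining gives A △ B.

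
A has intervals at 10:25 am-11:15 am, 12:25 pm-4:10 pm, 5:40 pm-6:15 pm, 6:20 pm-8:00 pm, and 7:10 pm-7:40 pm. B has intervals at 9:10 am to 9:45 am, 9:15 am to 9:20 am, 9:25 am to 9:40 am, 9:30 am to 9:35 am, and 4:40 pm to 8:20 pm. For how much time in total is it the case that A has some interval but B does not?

4 h 35 min

A, merged: 10:25 am-11:15 am, 12:25 pm-4:10 pm, 5:40 pm-6:15 pm, 6:20 pm-8:00 pm.
B, merged: 9:10 am-9:45 am, 4:40 pm-8:20 pm.
A \ B = 10:25 am-11:15 am, 12:25 pm-4:10 pm.
Total: 50 min + 3 h 45 min = 4 h 35 min.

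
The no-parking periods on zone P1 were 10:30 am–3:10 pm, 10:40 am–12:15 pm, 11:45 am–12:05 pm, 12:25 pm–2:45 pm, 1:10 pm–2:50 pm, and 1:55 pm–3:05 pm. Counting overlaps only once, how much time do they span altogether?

4 h 40 min

Merged: 10:30 am-3:10 pm.
Length: 4 h 40 min.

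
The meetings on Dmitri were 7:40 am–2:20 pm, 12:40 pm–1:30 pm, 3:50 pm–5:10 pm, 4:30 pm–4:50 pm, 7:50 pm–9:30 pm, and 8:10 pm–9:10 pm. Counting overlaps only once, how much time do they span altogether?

Merged: 7:40 am-2:20 pm, 3:50 pm-5:10 pm, 7:50 pm-9:30 pm.
Lengths: 6 h 40 min + 1 h 20 min + 1 h 40 min = 9 h 40 min.

9 h 40 min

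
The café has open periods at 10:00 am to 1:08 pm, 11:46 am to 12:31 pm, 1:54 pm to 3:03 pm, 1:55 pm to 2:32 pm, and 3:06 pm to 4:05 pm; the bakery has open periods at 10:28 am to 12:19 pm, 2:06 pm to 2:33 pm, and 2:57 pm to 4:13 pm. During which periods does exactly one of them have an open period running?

10:00 am–10:28 am, 12:19 pm–1:08 pm, 1:54 pm–2:06 pm, 2:33 pm–2:57 pm, 3:03 pm–3:06 pm, 4:05 pm–4:13 pm

Merge the first list: 10:00 am–1:08 pm, 1:54 pm–3:03 pm, 3:06 pm–4:05 pm.
A \ B = 10:00 am–10:28 am, 12:19 pm–1:08 pm, 1:54 pm–2:06 pm, 2:33 pm–2:57 pm.
B \ A = 3:03 pm–3:06 pm, 4:05 pm–4:13 pm.
Union of the two gives the symmetric difference.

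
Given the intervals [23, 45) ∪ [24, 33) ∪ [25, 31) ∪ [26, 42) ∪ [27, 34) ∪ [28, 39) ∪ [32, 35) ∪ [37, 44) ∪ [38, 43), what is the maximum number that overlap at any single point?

Sweep endpoints in order; track running count of active intervals.
Peak of 6 reached at 28.

6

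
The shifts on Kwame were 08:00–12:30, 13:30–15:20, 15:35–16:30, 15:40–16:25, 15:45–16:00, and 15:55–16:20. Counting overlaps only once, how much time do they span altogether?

Merged: 08:00–12:30, 13:30–15:20, 15:35–16:30.
Lengths: 4 h 30 min + 1 h 50 min + 55 min = 7 h 15 min.

7 h 15 min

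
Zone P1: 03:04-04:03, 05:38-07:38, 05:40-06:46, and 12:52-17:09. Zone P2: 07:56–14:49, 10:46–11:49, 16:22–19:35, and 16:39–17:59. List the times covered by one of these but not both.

03:04–04:03, 05:38–07:38, 07:56–12:52, 14:49–16:22, 17:09–19:35

Merge the first list: 03:04–04:03, 05:38–07:38, 12:52–17:09.
Merge the second list: 07:56–14:49, 16:22–19:35.
A \ B = 03:04–04:03, 05:38–07:38, 14:49–16:22.
B \ A = 07:56–12:52, 17:09–19:35.
Union of the two gives the symmetric difference.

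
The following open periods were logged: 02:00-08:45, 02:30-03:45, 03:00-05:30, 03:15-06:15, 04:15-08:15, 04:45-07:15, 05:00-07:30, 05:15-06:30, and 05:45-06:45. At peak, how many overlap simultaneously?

7

Sweep endpoints in order; track running count of active intervals.
Peak of 7 reached at 05:15.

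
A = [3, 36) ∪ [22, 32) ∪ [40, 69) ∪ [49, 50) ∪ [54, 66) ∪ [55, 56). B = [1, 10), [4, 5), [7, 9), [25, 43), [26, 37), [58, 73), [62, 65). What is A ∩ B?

[3, 10) ∪ [25, 36) ∪ [40, 43) ∪ [58, 69)

First set merges to [3, 36), [40, 69).
Second set merges to [1, 10), [25, 43), [58, 73).
[3, 36) meets the second set on [3, 10), [25, 36).
[40, 69) meets the second set on [40, 43), [58, 69).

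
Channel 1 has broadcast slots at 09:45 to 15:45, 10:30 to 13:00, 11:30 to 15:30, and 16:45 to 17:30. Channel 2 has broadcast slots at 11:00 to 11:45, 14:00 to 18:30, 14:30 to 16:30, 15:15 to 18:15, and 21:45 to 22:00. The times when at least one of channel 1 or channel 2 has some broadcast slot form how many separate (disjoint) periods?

2

First set merges to 09:45-15:45, 16:45-17:30.
Second set merges to 11:00-11:45, 14:00-18:30, 21:45-22:00.
A ∪ B = 09:45-18:30, 21:45-22:00.
That is 2 disjoint pieces.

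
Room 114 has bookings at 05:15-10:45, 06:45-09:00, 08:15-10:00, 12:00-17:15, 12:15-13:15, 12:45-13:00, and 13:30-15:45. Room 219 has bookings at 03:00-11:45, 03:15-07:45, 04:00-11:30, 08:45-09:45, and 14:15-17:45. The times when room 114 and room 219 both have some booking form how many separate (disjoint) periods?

2

First set merges to 05:15–10:45, 12:00–17:15.
Second set merges to 03:00–11:45, 14:15–17:45.
A ∩ B = 05:15–10:45, 14:15–17:15.
That is 2 disjoint pieces.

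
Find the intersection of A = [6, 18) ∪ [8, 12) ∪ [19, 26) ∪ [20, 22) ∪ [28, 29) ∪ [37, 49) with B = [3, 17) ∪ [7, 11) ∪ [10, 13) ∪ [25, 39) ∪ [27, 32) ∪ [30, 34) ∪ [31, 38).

[6, 17) ∪ [25, 26) ∪ [28, 29) ∪ [37, 39)

First set merges to [6, 18), [19, 26), [28, 29), [37, 49).
Second set merges to [3, 17), [25, 39).
[6, 18) meets the second set on [6, 17).
[19, 26) meets the second set on [25, 26).
[28, 29) meets the second set on [28, 29).
[37, 49) meets the second set on [37, 39).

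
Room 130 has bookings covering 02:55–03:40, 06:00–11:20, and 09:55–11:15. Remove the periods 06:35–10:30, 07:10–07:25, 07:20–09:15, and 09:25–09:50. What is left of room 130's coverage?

02:55–03:40, 06:00–06:35, 10:30–11:20

Merge the first list: 02:55–03:40, 06:00–11:20.
Merge the second list: 06:35–10:30.
02:55–03:40: nothing removed.
06:00–11:20 \ B = 06:00–06:35, 10:30–11:20.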